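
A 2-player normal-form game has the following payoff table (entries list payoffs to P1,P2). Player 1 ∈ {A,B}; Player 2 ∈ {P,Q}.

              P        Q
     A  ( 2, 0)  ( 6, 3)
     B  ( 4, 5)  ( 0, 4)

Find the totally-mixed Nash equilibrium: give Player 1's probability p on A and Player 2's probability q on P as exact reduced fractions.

P1 indiff ⇒ q·2+(1-q)·6 = q·4+(1-q)·0 ⇒ q(-2) = (1-q)(-6) ⇒ q = 3/4
P2 indiff ⇒ p·0+(1-p)·5 = p·3+(1-p)·4 ⇒ p(-3) = (1-p)(-1) ⇒ p = 1/4

p=1/4, q=3/4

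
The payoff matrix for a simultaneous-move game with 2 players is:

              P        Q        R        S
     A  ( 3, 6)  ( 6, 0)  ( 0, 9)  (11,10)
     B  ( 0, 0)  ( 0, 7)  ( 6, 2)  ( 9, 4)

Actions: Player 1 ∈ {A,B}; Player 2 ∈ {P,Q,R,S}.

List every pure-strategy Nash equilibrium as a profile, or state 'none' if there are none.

PSNE = {(A,S)}

(A,P): not NE [P2→S gives 10>6]
(A,Q): not NE [P2→S gives 10>0]
(A,R): not NE [P1→B gives 6>0; P2→S gives 10>9]
(A,S): NE
(B,P): not NE [P1→A gives 3>0; P2→Q gives 7>0]
(B,Q): not NE [P1→A gives 6>0]
(B,R): not NE [P2→Q gives 7>2]
(B,S): not NE [P1→A gives 11>9; P2→Q gives 7>4]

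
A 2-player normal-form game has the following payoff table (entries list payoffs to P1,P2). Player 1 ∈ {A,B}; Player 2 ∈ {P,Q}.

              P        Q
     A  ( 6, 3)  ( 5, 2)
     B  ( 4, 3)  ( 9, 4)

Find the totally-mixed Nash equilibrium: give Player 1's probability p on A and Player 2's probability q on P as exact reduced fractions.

p=1/2, q=2/3

P1 indiff ⇒ q·6+(1-q)·5 = q·4+(1-q)·9 ⇒ q(2) = (1-q)(4) ⇒ q = 2/3
P2 indiff ⇒ p·3+(1-p)·3 = p·2+(1-p)·4 ⇒ p(1) = (1-p)(1) ⇒ p = 1/2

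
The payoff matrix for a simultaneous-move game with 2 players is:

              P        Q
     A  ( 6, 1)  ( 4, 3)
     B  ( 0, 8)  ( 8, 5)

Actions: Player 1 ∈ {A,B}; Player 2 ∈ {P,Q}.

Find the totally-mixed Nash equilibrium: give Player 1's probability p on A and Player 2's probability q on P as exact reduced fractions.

P1 indiff ⇒ q·6+(1-q)·4 = q·0+(1-q)·8 ⇒ q(6) = (1-q)(4) ⇒ q = 2/5
P2 indiff ⇒ p·1+(1-p)·8 = p·3+(1-p)·5 ⇒ p(-2) = (1-p)(-3) ⇒ p = 3/5

p=3/5, q=2/5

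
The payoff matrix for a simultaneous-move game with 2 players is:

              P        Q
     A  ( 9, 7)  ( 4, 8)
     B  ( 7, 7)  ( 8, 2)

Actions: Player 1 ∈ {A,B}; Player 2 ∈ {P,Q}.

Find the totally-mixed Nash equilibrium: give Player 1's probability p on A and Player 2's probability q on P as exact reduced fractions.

P1 indiff ⇒ q·9+(1-q)·4 = q·7+(1-q)·8 ⇒ q(2) = (1-q)(4) ⇒ q = 2/3
P2 indiff ⇒ p·7+(1-p)·7 = p·8+(1-p)·2 ⇒ p(-1) = (1-p)(-5) ⇒ p = 5/6

P1 mixes 5/6 on A; P2 mixes 2/3 on P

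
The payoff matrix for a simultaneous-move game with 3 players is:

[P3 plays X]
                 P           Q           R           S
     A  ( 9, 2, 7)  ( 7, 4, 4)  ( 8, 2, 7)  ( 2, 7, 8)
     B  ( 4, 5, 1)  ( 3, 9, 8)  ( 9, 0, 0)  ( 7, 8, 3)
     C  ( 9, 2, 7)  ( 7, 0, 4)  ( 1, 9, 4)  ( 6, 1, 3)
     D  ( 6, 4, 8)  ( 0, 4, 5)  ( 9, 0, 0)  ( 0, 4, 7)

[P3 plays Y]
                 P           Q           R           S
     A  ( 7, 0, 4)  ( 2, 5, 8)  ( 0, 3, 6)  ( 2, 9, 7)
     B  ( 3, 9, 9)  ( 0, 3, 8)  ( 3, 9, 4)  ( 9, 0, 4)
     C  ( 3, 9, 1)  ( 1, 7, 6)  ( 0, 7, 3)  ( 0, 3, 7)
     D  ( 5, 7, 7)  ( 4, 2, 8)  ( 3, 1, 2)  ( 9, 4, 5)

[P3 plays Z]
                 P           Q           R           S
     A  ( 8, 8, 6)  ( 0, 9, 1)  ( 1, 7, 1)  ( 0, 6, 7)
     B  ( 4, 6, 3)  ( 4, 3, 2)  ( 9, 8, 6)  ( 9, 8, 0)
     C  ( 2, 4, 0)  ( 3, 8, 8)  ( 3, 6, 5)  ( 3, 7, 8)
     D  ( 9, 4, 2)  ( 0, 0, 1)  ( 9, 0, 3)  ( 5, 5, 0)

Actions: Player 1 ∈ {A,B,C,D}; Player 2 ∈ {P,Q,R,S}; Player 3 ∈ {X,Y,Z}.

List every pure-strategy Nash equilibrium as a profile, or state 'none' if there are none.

NE set: (B,R,Z)

(A,P,X): not NE [P2→S gives 7>2]
(A,P,Y): not NE [P2→S gives 9>0; P3→X gives 7>4]
(A,P,Z): not NE [P1→D gives 9>8; P2→Q gives 9>8; P3→X gives 7>6]
(A,Q,X): not NE [P2→S gives 7>4; P3→Y gives 8>4]
(A,Q,Y): not NE [P1→D gives 4>2; P2→S gives 9>5]
(A,Q,Z): not NE [P1→B gives 4>0; P3→Y gives 8>1]
(A,R,X): not NE [P1→D gives 9>8; P2→S gives 7>2]
(A,R,Y): not NE [P1→D gives 3>0; P2→S gives 9>3; P3→X gives 7>6]
(A,R,Z): not NE [P1→D gives 9>1; P2→Q gives 9>7; P3→X gives 7>1]
(A,S,X): not NE [P1→B gives 7>2]
(A,S,Y): not NE [P1→D gives 9>2; P3→X gives 8>7]
(A,S,Z): not NE [P1→B gives 9>0; P2→Q gives 9>6; P3→X gives 8>7]
(B,P,X): not NE [P1→C gives 9>4; P2→Q gives 9>5; P3→Y gives 9>1]
(B,P,Y): not NE [P1→A gives 7>3]
(B,P,Z): not NE [P1→D gives 9>4; P2→S gives 8>6; P3→Y gives 9>3]
(B,Q,X): not NE [P1→C gives 7>3]
(B,Q,Y): not NE [P1→D gives 4>0; P2→R gives 9>3]
(B,Q,Z): not NE [P2→S gives 8>3; P3→Y gives 8>2]
(B,R,X): not NE [P2→Q gives 9>0; P3→Z gives 6>0]
(B,R,Y): not NE [P3→Z gives 6>4]
(B,R,Z): NE
(B,S,X): not NE [P2→Q gives 9>8; P3→Y gives 4>3]
(B,S,Y): not NE [P2→R gives 9>0]
(B,S,Z): not NE [P3→Y gives 4>0]
(C,P,X): not NE [P2→R gives 9>2]
(C,P,Y): not NE [P1→A gives 7>3; P3→X gives 7>1]
(C,P,Z): not NE [P1→D gives 9>2; P2→Q gives 8>4; P3→X gives 7>0]
(C,Q,X): not NE [P2→R gives 9>0; P3→Z gives 8>4]
(C,Q,Y): not NE [P1→D gives 4>1; P2→P gives 9>7; P3→Z gives 8>6]
(C,Q,Z): not NE [P1→B gives 4>3]
(C,R,X): not NE [P1→D gives 9>1; P3→Z gives 5>4]
(C,R,Y): not NE [P1→D gives 3>0; P2→P gives 9>7; P3→Z gives 5>3]
(C,R,Z): not NE [P1→D gives 9>3; P2→Q gives 8>6]
(C,S,X): not NE [P1→B gives 7>6; P2→R gives 9>1; P3→Z gives 8>3]
(C,S,Y): not NE [P1→D gives 9>0; P2→P gives 9>3; P3→Z gives 8>7]
(C,S,Z): not NE [P1→B gives 9>3; P2→Q gives 8>7]
(D,P,X): not NE [P1→C gives 9>6]
(D,P,Y): not NE [P1→A gives 7>5; P3→X gives 8>7]
(D,P,Z): not NE [P2→S gives 5>4; P3→X gives 8>2]
(D,Q,X): not NE [P1→C gives 7>0; P3→Y gives 8>5]
(D,Q,Y): not NE [P2→P gives 7>2]
(D,Q,Z): not NE [P1→B gives 4>0; P2→S gives 5>0; P3→Y gives 8>1]
(D,R,X): not NE [P2→S gives 4>0; P3→Z gives 3>0]
(D,R,Y): not NE [P2→P gives 7>1; P3→Z gives 3>2]
(D,R,Z): not NE [P2→S gives 5>0]
(D,S,X): not NE [P1→B gives 7>0]
(D,S,Y): not NE [P2→P gives 7>4; P3→X gives 7>5]
(D,S,Z): not NE [P1→B gives 9>5; P3→X gives 7>0]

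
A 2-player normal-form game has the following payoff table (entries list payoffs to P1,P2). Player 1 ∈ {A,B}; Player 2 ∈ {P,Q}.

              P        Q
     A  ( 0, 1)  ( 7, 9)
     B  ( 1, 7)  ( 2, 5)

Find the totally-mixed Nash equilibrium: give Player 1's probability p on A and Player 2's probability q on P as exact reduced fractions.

p=1/5, q=5/6

P1 indiff ⇒ q·0+(1-q)·7 = q·1+(1-q)·2 ⇒ q(-1) = (1-q)(-5) ⇒ q = 5/6
P2 indiff ⇒ p·1+(1-p)·7 = p·9+(1-p)·5 ⇒ p(-8) = (1-p)(-2) ⇒ p = 1/5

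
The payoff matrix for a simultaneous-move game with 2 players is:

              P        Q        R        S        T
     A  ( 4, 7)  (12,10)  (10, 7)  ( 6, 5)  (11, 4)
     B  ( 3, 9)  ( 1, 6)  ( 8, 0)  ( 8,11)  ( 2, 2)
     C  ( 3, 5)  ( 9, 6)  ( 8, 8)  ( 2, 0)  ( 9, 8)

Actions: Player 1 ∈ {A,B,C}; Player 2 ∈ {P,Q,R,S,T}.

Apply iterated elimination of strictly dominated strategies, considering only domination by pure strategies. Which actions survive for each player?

Remaining: P1:{A,B} P2:{P,Q,S}

P1 drop C (A beats it: P:4>3 Q:12>9 R:10>8 S:6>2 T:11>9)
P2 drop R (Q beats it: A:10>7 B:6>0)
P2 drop T (P beats it: A:7>4 B:9>2)
P1→{A,B} P2→{P,Q,S}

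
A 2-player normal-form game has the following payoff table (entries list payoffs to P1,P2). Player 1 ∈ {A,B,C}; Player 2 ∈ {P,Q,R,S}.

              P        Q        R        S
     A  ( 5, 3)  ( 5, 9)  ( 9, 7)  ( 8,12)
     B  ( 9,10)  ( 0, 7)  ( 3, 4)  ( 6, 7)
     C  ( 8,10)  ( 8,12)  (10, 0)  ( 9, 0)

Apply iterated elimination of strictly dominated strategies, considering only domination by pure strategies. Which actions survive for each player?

P1 drop A (C beats it: P:8>5 Q:8>5 R:10>9 S:9>8)
P2 drop R (P beats it: B:10>4 C:10>0)
P2 drop S (P beats it: B:10>7 C:10>0)
P1→{B,C} P2→{P,Q}

IESDS → P1:{B,C} P2:{P,Q}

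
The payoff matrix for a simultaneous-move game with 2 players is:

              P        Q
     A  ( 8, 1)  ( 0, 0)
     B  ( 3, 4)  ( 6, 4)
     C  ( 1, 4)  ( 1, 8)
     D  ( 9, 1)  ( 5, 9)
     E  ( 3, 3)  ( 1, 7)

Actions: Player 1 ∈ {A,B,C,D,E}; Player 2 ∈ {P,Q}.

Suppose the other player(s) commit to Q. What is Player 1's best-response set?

u_1(A vs Q) = 0
u_1(B vs Q) = 6
u_1(C vs Q) = 1
u_1(D vs Q) = 5
u_1(E vs Q) = 1
max payoff 6 at {B}

P1 best: {B}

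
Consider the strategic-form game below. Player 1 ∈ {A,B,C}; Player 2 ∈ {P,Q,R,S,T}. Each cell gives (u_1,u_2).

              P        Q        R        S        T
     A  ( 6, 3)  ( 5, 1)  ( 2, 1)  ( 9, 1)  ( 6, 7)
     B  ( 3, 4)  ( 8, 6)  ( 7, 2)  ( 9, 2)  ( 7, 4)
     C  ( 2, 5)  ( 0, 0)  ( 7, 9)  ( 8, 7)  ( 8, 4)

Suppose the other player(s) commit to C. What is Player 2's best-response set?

BR_2 = {R}

u_2(P vs C) = 5
u_2(Q vs C) = 0
u_2(R vs C) = 9
u_2(S vs C) = 7
u_2(T vs C) = 4
max payoff 9 at {R}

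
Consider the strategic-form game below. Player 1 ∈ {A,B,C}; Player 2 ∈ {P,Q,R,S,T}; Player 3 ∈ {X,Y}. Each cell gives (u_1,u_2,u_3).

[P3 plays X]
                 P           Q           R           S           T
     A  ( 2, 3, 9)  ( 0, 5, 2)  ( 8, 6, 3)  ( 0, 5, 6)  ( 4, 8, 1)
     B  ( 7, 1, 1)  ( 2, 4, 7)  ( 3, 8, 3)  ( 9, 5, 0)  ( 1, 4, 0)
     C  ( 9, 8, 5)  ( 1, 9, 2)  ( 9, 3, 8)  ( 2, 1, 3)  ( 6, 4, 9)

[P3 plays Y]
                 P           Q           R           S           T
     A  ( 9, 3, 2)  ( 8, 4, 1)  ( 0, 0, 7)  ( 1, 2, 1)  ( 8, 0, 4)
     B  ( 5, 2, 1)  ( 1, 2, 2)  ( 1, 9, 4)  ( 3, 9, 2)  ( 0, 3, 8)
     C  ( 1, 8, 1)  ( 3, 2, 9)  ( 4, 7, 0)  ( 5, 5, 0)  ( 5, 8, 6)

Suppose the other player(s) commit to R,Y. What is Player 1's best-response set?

u_1(A vs R,Y) = 0
u_1(B vs R,Y) = 1
u_1(C vs R,Y) = 4
max payoff 4 at {C}

argmax u_1 = {C}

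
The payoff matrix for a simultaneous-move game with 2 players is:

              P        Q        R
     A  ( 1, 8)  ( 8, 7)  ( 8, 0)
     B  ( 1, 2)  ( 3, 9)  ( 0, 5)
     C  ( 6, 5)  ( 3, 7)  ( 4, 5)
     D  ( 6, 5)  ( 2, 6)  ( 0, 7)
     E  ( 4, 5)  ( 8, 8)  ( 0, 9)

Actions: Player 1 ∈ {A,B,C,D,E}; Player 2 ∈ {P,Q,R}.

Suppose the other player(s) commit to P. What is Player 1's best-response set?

argmax u_1 = {C,D}

u_1(A vs P) = 1
u_1(B vs P) = 1
u_1(C vs P) = 6
u_1(D vs P) = 6
u_1(E vs P) = 4
max payoff 6 at {C,D}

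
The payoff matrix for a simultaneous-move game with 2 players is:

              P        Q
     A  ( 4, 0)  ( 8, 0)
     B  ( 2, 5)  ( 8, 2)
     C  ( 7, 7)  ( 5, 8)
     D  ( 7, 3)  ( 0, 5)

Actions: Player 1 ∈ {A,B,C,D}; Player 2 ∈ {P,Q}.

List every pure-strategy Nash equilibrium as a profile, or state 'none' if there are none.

Nash profiles: (A,Q)

(A,P): not NE [P1→D gives 7>4]
(A,Q): NE
(B,P): not NE [P1→D gives 7>2]
(B,Q): not NE [P2→P gives 5>2]
(C,P): not NE [P2→Q gives 8>7]
(C,Q): not NE [P1→B gives 8>5]
(D,P): not NE [P2→Q gives 5>3]
(D,Q): not NE [P1→B gives 8>0]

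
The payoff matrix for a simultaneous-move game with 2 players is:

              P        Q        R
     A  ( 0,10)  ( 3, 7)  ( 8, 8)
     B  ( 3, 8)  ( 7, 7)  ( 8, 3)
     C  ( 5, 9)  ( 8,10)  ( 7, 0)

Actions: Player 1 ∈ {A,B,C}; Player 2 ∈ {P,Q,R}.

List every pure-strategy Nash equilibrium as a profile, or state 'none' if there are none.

(A,P): not NE [P1→C gives 5>0]
(A,Q): not NE [P1→C gives 8>3; P2→P gives 10>7]
(A,R): not NE [P2→P gives 10>8]
(B,P): not NE [P1→C gives 5>3]
(B,Q): not NE [P1→C gives 8>7; P2→P gives 8>7]
(B,R): not NE [P2→P gives 8>3]
(C,P): not NE [P2→Q gives 10>9]
(C,Q): NE
(C,R): not NE [P1→B gives 8>7; P2→Q gives 10>0]

NE set: (C,Q)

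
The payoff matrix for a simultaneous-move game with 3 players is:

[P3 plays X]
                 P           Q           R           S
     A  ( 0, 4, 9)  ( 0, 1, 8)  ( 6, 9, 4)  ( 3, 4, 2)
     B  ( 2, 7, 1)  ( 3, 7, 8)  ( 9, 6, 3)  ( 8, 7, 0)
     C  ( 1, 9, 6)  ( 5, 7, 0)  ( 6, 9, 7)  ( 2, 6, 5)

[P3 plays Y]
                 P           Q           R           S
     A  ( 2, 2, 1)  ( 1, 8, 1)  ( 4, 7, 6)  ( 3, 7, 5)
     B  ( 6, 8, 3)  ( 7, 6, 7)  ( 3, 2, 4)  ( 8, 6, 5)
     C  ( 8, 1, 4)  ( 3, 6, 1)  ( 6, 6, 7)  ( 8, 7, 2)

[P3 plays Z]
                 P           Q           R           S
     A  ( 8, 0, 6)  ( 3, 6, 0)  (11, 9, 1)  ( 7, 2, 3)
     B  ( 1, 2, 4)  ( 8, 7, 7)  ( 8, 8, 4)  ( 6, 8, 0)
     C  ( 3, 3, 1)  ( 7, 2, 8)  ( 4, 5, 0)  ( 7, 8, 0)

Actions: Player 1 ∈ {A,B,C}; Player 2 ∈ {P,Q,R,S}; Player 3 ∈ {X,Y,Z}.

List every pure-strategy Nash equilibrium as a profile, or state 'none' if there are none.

PSNE: ∅

(A,P,X): not NE [P1→B gives 2>0; P2→R gives 9>4]
(A,P,Y): not NE [P1→C gives 8>2; P2→Q gives 8>2; P3→X gives 9>1]
(A,P,Z): not NE [P2→R gives 9>0; P3→X gives 9>6]
(A,Q,X): not NE [P1→C gives 5>0; P2→R gives 9>1]
(A,Q,Y): not NE [P1→B gives 7>1; P3→X gives 8>1]
(A,Q,Z): not NE [P1→B gives 8>3; P2→R gives 9>6; P3→X gives 8>0]
(A,R,X): not NE [P1→B gives 9>6; P3→Y gives 6>4]
(A,R,Y): not NE [P1→C gives 6>4; P2→Q gives 8>7]
(A,R,Z): not NE [P3→Y gives 6>1]
(A,S,X): not NE [P1→B gives 8>3; P2→R gives 9>4; P3→Y gives 5>2]
(A,S,Y): not NE [P1→C gives 8>3; P2→Q gives 8>7]
(A,S,Z): not NE [P2→R gives 9>2; P3→Y gives 5>3]
(B,P,X): not NE [P3→Z gives 4>1]
(B,P,Y): not NE [P1→C gives 8>6; P3→Z gives 4>3]
(B,P,Z): not NE [P1→A gives 8>1; P2→S gives 8>2]
(B,Q,X): not NE [P1→C gives 5>3]
(B,Q,Y): not NE [P2→P gives 8>6; P3→X gives 8>7]
(B,Q,Z): not NE [P2→S gives 8>7; P3→X gives 8>7]
(B,R,X): not NE [P2→S gives 7>6; P3→Z gives 4>3]
(B,R,Y): not NE [P1→C gives 6>3; P2→P gives 8>2]
(B,R,Z): not NE [P1→A gives 11>8]
(B,S,X): not NE [P3→Y gives 5>0]
(B,S,Y): not NE [P2→P gives 8>6]
(B,S,Z): not NE [P1→C gives 7>6; P3→Y gives 5>0]
(C,P,X): not NE [P1→B gives 2>1]
(C,P,Y): not NE [P2→S gives 7>1; P3→X gives 6>4]
(C,P,Z): not NE [P1→A gives 8>3; P2→S gives 8>3; P3→X gives 6>1]
(C,Q,X): not NE [P2→R gives 9>7; P3→Z gives 8>0]
(C,Q,Y): not NE [P1→B gives 7>3; P2→S gives 7>6; P3→Z gives 8>1]
(C,Q,Z): not NE [P1→B gives 8>7; P2→S gives 8>2]
(C,R,X): not NE [P1→B gives 9>6]
(C,R,Y): not NE [P2→S gives 7>6]
(C,R,Z): not NE [P1→A gives 11>4; P2→S gives 8>5; P3→Y gives 7>0]
(C,S,X): not NE [P1→B gives 8>2; P2→R gives 9>6]
(C,S,Y): not NE [P3→X gives 5>2]
(C,S,Z): not NE [P3→X gives 5>0]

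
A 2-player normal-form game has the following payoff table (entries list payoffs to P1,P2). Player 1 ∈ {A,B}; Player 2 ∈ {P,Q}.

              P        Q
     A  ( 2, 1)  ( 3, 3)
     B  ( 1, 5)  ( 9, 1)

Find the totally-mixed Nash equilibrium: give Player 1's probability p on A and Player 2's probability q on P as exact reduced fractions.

P1 indiff ⇒ q·2+(1-q)·3 = q·1+(1-q)·9 ⇒ q(1) = (1-q)(6) ⇒ q = 6/7
P2 indiff ⇒ p·1+(1-p)·5 = p·3+(1-p)·1 ⇒ p(-2) = (1-p)(-4) ⇒ p = 2/3

P1 mixes 2/3 on A; P2 mixes 6/7 on P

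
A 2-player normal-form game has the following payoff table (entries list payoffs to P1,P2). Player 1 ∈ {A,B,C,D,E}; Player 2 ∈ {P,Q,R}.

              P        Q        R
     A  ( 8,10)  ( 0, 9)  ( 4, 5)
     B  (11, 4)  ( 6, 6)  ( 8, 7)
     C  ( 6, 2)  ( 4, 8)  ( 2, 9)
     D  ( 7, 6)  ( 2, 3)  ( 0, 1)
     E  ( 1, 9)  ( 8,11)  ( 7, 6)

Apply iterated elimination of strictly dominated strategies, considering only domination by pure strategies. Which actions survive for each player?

P1 drop A (B beats it: P:11>8 Q:6>0 R:8>4)
P1 drop C (B beats it: P:11>6 Q:6>4 R:8>2)
P1 drop D (B beats it: P:11>7 Q:6>2 R:8>0)
P2 drop P (Q beats it: B:6>4 E:11>9)
P1→{B,E} P2→{Q,R}

Remaining: P1:{B,E} P2:{Q,R}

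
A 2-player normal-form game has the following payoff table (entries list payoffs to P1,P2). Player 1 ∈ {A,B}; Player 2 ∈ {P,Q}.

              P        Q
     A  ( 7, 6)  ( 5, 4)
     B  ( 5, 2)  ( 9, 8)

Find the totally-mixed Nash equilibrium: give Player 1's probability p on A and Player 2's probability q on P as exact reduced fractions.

p=3/4, q=2/3

P1 indiff ⇒ q·7+(1-q)·5 = q·5+(1-q)·9 ⇒ q(2) = (1-q)(4) ⇒ q = 2/3
P2 indiff ⇒ p·6+(1-p)·2 = p·4+(1-p)·8 ⇒ p(2) = (1-p)(6) ⇒ p = 3/4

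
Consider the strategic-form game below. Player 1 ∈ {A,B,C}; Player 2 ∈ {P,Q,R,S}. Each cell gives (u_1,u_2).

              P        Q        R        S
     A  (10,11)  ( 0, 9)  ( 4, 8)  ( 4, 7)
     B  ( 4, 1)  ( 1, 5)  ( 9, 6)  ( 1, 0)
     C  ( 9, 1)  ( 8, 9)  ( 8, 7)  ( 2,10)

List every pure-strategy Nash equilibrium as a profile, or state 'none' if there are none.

(A,P): NE
(A,Q): not NE [P1→C gives 8>0; P2→P gives 11>9]
(A,R): not NE [P1→B gives 9>4; P2→P gives 11>8]
(A,S): not NE [P2→P gives 11>7]
(B,P): not NE [P1→A gives 10>4; P2→R gives 6>1]
(B,Q): not NE [P1→C gives 8>1; P2→R gives 6>5]
(B,R): NE
(B,S): not NE [P1→A gives 4>1; P2→R gives 6>0]
(C,P): not NE [P1→A gives 10>9; P2→S gives 10>1]
(C,Q): not NE [P2→S gives 10>9]
(C,R): not NE [P1→B gives 9>8; P2→S gives 10>7]
(C,S): not NE [P1→A gives 4>2]

PSNE = {(A,P), (B,R)}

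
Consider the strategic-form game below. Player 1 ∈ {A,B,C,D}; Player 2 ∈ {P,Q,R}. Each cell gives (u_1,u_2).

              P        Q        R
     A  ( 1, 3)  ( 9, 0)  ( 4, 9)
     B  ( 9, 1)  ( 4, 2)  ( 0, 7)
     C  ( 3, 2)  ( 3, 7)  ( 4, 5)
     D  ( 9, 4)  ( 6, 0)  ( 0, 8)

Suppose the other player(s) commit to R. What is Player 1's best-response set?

argmax u_1 = {A,C}

u_1(A vs R) = 4
u_1(B vs R) = 0
u_1(C vs R) = 4
u_1(D vs R) = 0
max payoff 4 at {A,C}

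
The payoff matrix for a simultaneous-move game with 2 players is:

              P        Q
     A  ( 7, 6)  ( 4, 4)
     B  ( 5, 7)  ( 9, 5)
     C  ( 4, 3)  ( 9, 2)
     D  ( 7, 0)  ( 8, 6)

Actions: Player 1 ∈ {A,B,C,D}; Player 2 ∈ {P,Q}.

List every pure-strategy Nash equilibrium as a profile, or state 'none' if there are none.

(A,P): NE
(A,Q): not NE [P1→C gives 9>4; P2→P gives 6>4]
(B,P): not NE [P1→D gives 7>5]
(B,Q): not NE [P2→P gives 7>5]
(C,P): not NE [P1→D gives 7>4]
(C,Q): not NE [P2→P gives 3>2]
(D,P): not NE [P2→Q gives 6>0]
(D,Q): not NE [P1→C gives 9>8]

Nash profiles: (A,P)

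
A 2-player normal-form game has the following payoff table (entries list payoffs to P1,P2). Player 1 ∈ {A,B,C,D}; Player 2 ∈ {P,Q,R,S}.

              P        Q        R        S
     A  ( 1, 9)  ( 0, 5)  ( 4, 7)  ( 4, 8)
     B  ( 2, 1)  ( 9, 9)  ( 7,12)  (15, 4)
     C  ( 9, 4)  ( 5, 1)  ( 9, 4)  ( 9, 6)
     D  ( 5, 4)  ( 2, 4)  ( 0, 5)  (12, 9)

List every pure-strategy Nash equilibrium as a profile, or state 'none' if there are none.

(A,P): not NE [P1→C gives 9>1]
(A,Q): not NE [P1→B gives 9>0; P2→P gives 9>5]
(A,R): not NE [P1→C gives 9>4; P2→P gives 9>7]
(A,S): not NE [P1→B gives 15>4; P2→P gives 9>8]
(B,P): not NE [P1→C gives 9>2; P2→R gives 12>1]
(B,Q): not NE [P2→R gives 12>9]
(B,R): not NE [P1→C gives 9>7]
(B,S): not NE [P2→R gives 12>4]
(C,P): not NE [P2→S gives 6>4]
(C,Q): not NE [P1→B gives 9>5; P2→S gives 6>1]
(C,R): not NE [P2→S gives 6>4]
(C,S): not NE [P1→B gives 15>9]
(D,P): not NE [P1→C gives 9>5; P2→S gives 9>4]
(D,Q): not NE [P1→B gives 9>2; P2→S gives 9>4]
(D,R): not NE [P1→C gives 9>0; P2→S gives 9>5]
(D,S): not NE [P1→B gives 15>12]

Equilibria: none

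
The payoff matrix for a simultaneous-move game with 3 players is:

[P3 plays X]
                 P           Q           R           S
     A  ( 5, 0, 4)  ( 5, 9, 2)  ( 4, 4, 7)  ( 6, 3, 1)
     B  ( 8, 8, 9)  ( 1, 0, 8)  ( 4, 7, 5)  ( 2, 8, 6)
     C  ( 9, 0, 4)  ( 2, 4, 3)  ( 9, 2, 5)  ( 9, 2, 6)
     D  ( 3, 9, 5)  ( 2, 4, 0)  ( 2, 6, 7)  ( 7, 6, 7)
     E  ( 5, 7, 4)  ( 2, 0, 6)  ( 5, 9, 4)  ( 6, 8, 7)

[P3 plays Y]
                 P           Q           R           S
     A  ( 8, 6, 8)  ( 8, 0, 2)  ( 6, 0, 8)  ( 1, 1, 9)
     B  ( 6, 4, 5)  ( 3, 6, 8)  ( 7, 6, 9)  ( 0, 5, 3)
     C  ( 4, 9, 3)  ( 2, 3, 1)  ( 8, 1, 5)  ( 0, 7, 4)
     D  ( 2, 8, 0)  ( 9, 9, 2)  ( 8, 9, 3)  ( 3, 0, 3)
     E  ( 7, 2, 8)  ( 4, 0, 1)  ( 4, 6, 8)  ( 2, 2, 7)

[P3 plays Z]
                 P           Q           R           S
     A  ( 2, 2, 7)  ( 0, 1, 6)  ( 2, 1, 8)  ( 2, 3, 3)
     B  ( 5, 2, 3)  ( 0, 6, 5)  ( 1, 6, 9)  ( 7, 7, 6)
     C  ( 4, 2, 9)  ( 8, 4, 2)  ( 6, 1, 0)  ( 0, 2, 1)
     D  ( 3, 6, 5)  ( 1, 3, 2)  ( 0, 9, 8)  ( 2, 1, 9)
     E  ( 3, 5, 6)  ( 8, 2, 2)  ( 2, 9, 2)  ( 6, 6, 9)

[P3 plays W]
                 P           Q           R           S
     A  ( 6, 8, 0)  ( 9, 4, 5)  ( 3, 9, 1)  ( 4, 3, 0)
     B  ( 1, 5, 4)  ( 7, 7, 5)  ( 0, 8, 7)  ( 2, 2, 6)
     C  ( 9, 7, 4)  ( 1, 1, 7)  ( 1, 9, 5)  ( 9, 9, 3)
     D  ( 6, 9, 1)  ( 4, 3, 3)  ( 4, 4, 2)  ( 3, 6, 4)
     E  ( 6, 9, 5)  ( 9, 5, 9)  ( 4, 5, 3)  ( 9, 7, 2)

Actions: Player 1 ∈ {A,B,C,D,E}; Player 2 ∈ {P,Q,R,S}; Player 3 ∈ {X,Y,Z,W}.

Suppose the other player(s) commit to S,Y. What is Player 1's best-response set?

u_1(A vs S,Y) = 1
u_1(B vs S,Y) = 0
u_1(C vs S,Y) = 0
u_1(D vs S,Y) = 3
u_1(E vs S,Y) = 2
max payoff 3 at {D}

argmax u_1 = {D}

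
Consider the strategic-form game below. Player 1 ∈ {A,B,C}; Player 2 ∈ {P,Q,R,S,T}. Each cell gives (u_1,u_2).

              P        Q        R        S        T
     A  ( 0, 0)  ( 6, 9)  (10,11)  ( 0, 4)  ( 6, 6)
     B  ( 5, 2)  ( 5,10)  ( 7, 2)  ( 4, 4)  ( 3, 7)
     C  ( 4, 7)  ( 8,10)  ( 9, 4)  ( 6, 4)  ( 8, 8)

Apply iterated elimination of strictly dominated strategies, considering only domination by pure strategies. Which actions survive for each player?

P2 drop P (Q beats it: A:9>0 B:10>2 C:10>7)
P1 drop B (C beats it: Q:8>5 R:9>7 S:6>4 T:8>3)
P2 drop S (Q beats it: A:9>4 C:10>4)
P2 drop T (Q beats it: A:9>6 C:10>8)
P1→{A,C} P2→{Q,R}

Survivors P1:{A,C} P2:{Q,R}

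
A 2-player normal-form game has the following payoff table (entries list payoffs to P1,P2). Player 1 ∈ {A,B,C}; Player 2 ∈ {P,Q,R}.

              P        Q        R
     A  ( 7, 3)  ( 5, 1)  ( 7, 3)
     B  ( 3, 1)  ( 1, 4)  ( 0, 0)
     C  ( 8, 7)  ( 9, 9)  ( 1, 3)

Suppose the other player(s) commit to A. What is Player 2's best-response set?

argmax u_2 = {P,R}

u_2(P vs A) = 3
u_2(Q vs A) = 1
u_2(R vs A) = 3
max payoff 3 at {P,R}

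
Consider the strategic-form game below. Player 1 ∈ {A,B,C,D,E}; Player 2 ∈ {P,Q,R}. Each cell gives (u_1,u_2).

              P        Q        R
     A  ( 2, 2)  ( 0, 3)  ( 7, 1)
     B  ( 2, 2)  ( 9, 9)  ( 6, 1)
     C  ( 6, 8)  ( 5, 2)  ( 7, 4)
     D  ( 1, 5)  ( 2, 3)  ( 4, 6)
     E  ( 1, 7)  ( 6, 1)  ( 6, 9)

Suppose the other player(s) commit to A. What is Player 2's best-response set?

u_2(P vs A) = 2
u_2(Q vs A) = 3
u_2(R vs A) = 1
max payoff 3 at {Q}

argmax u_2 = {Q}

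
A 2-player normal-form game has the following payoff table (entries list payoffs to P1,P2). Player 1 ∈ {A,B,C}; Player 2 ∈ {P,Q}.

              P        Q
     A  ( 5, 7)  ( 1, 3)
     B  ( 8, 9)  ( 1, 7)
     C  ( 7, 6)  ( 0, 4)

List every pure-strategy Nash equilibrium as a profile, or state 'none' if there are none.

(A,P): not NE [P1→B gives 8>5]
(A,Q): not NE [P2→P gives 7>3]
(B,P): NE
(B,Q): not NE [P2→P gives 9>7]
(C,P): not NE [P1→B gives 8>7]
(C,Q): not NE [P1→B gives 1>0; P2→P gives 6>4]

NE set: (B,P)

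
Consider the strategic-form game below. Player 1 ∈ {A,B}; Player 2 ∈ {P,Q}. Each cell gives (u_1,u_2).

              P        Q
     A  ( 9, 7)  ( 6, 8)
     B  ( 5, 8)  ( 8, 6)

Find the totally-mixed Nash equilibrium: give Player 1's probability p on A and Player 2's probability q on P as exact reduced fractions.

P1 indiff ⇒ q·9+(1-q)·6 = q·5+(1-q)·8 ⇒ q(4) = (1-q)(2) ⇒ q = 1/3
P2 indiff ⇒ p·7+(1-p)·8 = p·8+(1-p)·6 ⇒ p(-1) = (1-p)(-2) ⇒ p = 2/3

P1 mixes 2/3 on A; P2 mixes 1/3 on P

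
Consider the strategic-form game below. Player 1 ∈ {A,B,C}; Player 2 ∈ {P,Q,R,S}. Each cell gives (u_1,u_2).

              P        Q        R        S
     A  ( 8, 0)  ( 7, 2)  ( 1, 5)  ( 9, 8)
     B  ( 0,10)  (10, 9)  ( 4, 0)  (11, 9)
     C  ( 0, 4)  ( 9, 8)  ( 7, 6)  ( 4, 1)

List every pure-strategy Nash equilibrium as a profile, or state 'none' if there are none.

(A,P): not NE [P2→S gives 8>0]
(A,Q): not NE [P1→B gives 10>7; P2→S gives 8>2]
(A,R): not NE [P1→C gives 7>1; P2→S gives 8>5]
(A,S): not NE [P1→B gives 11>9]
(B,P): not NE [P1→A gives 8>0]
(B,Q): not NE [P2→P gives 10>9]
(B,R): not NE [P1→C gives 7>4; P2→P gives 10>0]
(B,S): not NE [P2→P gives 10>9]
(C,P): not NE [P1→A gives 8>0; P2→Q gives 8>4]
(C,Q): not NE [P1→B gives 10>9]
(C,R): not NE [P2→Q gives 8>6]
(C,S): not NE [P1→B gives 11>4; P2→Q gives 8>1]

No pure NE.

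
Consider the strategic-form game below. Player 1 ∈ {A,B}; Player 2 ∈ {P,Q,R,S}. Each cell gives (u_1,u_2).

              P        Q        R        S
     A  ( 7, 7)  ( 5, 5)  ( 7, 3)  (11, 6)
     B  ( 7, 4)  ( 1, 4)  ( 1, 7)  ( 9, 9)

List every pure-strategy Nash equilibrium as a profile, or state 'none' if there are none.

NE set: (A,P)

(A,P): NE
(A,Q): not NE [P2→P gives 7>5]
(A,R): not NE [P2→P gives 7>3]
(A,S): not NE [P2→P gives 7>6]
(B,P): not NE [P2→S gives 9>4]
(B,Q): not NE [P1→A gives 5>1; P2→S gives 9>4]
(B,R): not NE [P1→A gives 7>1; P2→S gives 9>7]
(B,S): not NE [P1→A gives 11>9]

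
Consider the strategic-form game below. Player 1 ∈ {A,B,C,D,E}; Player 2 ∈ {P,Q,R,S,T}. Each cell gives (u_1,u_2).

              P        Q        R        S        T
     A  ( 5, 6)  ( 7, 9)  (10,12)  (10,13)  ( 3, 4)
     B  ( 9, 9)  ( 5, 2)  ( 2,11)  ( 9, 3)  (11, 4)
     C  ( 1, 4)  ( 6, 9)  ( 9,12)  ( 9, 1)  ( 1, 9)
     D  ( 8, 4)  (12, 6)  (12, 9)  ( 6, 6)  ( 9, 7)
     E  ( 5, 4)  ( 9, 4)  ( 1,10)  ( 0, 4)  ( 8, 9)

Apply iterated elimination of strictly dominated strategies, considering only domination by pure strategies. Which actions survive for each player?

P1 drop C (A beats it: P:5>1 Q:7>6 R:10>9 S:10>9 T:3>1)
P1 drop E (D beats it: P:8>5 Q:12>9 R:12>1 S:6>0 T:9>8)
P2 drop P (R beats it: A:12>6 B:11>9 D:9>4)
P2 drop Q (R beats it: A:12>9 B:11>2 D:9>6)
P2 drop T (R beats it: A:12>4 B:11>4 D:9>7)
P1 drop B (A beats it: R:10>2 S:10>9)
P1→{A,D} P2→{R,S}

Remaining: P1:{A,D} P2:{R,S}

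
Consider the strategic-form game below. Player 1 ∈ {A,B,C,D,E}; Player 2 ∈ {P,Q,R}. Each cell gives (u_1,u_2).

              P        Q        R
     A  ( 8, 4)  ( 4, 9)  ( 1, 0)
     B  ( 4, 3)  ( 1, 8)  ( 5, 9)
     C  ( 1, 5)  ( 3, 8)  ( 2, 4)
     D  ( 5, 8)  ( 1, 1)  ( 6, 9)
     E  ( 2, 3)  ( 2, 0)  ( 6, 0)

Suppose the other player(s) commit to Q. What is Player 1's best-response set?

BR_1 = {A}

u_1(A vs Q) = 4
u_1(B vs Q) = 1
u_1(C vs Q) = 3
u_1(D vs Q) = 1
u_1(E vs Q) = 2
max payoff 4 at {A}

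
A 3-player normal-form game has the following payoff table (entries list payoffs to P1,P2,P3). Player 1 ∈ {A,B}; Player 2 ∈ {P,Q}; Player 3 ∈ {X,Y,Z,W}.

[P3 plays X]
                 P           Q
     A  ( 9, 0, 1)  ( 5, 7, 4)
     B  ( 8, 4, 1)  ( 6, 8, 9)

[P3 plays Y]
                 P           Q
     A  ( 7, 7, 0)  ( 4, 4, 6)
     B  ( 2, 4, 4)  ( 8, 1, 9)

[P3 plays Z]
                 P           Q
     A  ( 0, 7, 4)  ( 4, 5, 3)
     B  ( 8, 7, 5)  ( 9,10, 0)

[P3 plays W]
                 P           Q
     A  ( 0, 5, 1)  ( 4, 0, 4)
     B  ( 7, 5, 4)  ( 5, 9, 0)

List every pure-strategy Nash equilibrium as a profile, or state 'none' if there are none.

NE set: (B,Q,X)

(A,P,X): not NE [P2→Q gives 7>0; P3→Z gives 4>1]
(A,P,Y): not NE [P3→Z gives 4>0]
(A,P,Z): not NE [P1→B gives 8>0]
(A,P,W): not NE [P1→B gives 7>0; P3→Z gives 4>1]
(A,Q,X): not NE [P1→B gives 6>5; P3→Y gives 6>4]
(A,Q,Y): not NE [P1→B gives 8>4; P2→P gives 7>4]
(A,Q,Z): not NE [P1→B gives 9>4; P2→P gives 7>5; P3→Y gives 6>3]
(A,Q,W): not NE [P1→B gives 5>4; P2→P gives 5>0; P3→Y gives 6>4]
(B,P,X): not NE [P1→A gives 9>8; P2→Q gives 8>4; P3→Z gives 5>1]
(B,P,Y): not NE [P1→A gives 7>2; P3→Z gives 5>4]
(B,P,Z): not NE [P2→Q gives 10>7]
(B,P,W): not NE [P2→Q gives 9>5; P3→Z gives 5>4]
(B,Q,X): NE
(B,Q,Y): not NE [P2→P gives 4>1]
(B,Q,Z): not NE [P3→Y gives 9>0]
(B,Q,W): not NE [P3→Y gives 9>0]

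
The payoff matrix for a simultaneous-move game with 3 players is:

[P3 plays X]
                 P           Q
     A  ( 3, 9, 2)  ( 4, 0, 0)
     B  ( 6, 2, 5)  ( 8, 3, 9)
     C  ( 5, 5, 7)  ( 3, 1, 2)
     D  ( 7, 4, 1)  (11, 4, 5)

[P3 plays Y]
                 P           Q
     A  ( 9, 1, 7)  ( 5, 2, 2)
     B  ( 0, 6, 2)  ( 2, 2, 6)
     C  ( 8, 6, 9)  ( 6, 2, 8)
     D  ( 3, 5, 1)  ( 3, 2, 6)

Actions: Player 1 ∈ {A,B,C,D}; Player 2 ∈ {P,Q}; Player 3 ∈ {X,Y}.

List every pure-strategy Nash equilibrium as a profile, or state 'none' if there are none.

NE set: (D,P,X)

(A,P,X): not NE [P1→D gives 7>3; P3→Y gives 7>2]
(A,P,Y): not NE [P2→Q gives 2>1]
(A,Q,X): not NE [P1→D gives 11>4; P2→P gives 9>0; P3→Y gives 2>0]
(A,Q,Y): not NE [P1→C gives 6>5]
(B,P,X): not NE [P1→D gives 7>6; P2→Q gives 3>2]
(B,P,Y): not NE [P1→A gives 9>0; P3→X gives 5>2]
(B,Q,X): not NE [P1→D gives 11>8]
(B,Q,Y): not NE [P1→C gives 6>2; P2→P gives 6>2; P3→X gives 9>6]
(C,P,X): not NE [P1→D gives 7>5; P3→Y gives 9>7]
(C,P,Y): not NE [P1→A gives 9>8]
(C,Q,X): not NE [P1→D gives 11>3; P2→P gives 5>1; P3→Y gives 8>2]
(C,Q,Y): not NE [P2→P gives 6>2]
(D,P,X): NE
(D,P,Y): not NE [P1→A gives 9>3]
(D,Q,X): not NE [P3→Y gives 6>5]
(D,Q,Y): not NE [P1→C gives 6>3; P2→P gives 5>2]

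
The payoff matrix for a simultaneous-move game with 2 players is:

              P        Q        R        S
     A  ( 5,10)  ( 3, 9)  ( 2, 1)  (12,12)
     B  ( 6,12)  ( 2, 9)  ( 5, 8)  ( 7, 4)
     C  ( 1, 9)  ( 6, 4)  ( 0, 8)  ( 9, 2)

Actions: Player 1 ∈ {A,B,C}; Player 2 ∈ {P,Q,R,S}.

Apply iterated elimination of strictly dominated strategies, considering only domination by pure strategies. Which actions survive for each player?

P2 drop Q (P beats it: A:10>9 B:12>9 C:9>4)
P1 drop C (A beats it: P:5>1 R:2>0 S:12>9)
P2 drop R (P beats it: A:10>1 B:12>8)
P1→{A,B} P2→{P,S}

Remaining: P1:{A,B} P2:{P,S}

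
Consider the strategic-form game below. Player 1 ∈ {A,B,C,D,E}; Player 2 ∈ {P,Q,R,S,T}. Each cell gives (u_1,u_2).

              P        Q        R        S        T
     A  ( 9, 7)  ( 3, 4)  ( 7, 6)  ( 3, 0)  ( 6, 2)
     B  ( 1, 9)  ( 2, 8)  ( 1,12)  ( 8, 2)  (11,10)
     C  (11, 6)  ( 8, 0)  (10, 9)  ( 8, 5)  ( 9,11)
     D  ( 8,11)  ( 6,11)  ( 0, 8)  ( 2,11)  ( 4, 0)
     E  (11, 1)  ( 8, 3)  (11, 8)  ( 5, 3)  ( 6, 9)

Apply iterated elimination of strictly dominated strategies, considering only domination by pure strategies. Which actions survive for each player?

Survivors P1:{B,C,E} P2:{R,T}

P1 drop A (C beats it: P:11>9 Q:8>3 R:10>7 S:8>3 T:9>6)
P1 drop D (C beats it: P:11>8 Q:8>6 R:10>0 S:8>2 T:9>4)
P2 drop P (R beats it: B:12>9 C:9>6 E:8>1)
P2 drop Q (R beats it: B:12>8 C:9>0 E:8>3)
P2 drop S (R beats it: B:12>2 C:9>5 E:8>3)
P1→{B,C,E} P2→{R,T}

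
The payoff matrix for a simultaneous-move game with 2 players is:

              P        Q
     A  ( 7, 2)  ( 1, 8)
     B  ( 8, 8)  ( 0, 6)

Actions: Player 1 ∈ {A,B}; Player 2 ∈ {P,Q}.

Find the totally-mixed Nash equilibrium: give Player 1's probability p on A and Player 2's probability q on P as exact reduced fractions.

P1 indiff ⇒ q·7+(1-q)·1 = q·8+(1-q)·0 ⇒ q(-1) = (1-q)(-1) ⇒ q = 1/2
P2 indiff ⇒ p·2+(1-p)·8 = p·8+(1-p)·6 ⇒ p(-6) = (1-p)(-2) ⇒ p = 1/4

p=1/4, q=1/2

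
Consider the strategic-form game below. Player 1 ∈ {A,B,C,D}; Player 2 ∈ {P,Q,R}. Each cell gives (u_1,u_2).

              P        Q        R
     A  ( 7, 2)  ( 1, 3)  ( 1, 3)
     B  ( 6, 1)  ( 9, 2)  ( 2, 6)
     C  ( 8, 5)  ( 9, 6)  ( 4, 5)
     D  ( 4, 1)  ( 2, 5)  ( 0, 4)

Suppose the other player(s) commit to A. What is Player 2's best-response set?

u_2(P vs A) = 2
u_2(Q vs A) = 3
u_2(R vs A) = 3
max payoff 3 at {Q,R}

P2 best: {Q,R}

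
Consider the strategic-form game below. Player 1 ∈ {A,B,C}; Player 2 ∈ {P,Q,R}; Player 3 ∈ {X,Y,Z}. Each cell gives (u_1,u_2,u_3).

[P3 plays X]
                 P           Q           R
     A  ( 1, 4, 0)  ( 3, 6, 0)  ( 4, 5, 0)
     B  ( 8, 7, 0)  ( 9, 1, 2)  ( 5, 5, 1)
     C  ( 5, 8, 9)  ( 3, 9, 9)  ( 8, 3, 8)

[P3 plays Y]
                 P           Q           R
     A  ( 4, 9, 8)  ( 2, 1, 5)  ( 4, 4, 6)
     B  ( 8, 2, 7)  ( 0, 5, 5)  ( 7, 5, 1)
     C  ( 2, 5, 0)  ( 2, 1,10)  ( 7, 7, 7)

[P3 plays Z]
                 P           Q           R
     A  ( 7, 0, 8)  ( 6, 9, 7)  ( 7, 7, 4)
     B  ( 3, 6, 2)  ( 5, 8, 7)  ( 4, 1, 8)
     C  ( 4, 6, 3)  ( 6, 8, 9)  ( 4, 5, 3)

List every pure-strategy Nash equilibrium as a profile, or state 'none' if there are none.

Nash profiles: (A,Q,Z)

(A,P,X): not NE [P1→B gives 8>1; P2→Q gives 6>4; P3→Z gives 8>0]
(A,P,Y): not NE [P1→B gives 8>4]
(A,P,Z): not NE [P2→Q gives 9>0]
(A,Q,X): not NE [P1→B gives 9>3; P3→Z gives 7>0]
(A,Q,Y): not NE [P2→P gives 9>1; P3→Z gives 7>5]
(A,Q,Z): NE
(A,R,X): not NE [P1→C gives 8>4; P2→Q gives 6>5; P3→Y gives 6>0]
(A,R,Y): not NE [P1→C gives 7>4; P2→P gives 9>4]
(A,R,Z): not NE [P2→Q gives 9>7; P3→Y gives 6>4]
(B,P,X): not NE [P3→Y gives 7>0]
(B,P,Y): not NE [P2→R gives 5>2]
(B,P,Z): not NE [P1→A gives 7>3; P2→Q gives 8>6; P3→Y gives 7>2]
(B,Q,X): not NE [P2→P gives 7>1; P3→Z gives 7>2]
(B,Q,Y): not NE [P1→C gives 2>0; P3→Z gives 7>5]
(B,Q,Z): not NE [P1→C gives 6>5]
(B,R,X): not NE [P1→C gives 8>5; P2→P gives 7>5; P3→Z gives 8>1]
(B,R,Y): not NE [P3→Z gives 8>1]
(B,R,Z): not NE [P1→A gives 7>4; P2→Q gives 8>1]
(C,P,X): not NE [P1→B gives 8>5; P2→Q gives 9>8]
(C,P,Y): not NE [P1→B gives 8>2; P2→R gives 7>5; P3→X gives 9>0]
(C,P,Z): not NE [P1→A gives 7>4; P2→Q gives 8>6; P3→X gives 9>3]
(C,Q,X): not NE [P1→B gives 9>3; P3→Y gives 10>9]
(C,Q,Y): not NE [P2→R gives 7>1]
(C,Q,Z): not NE [P3→Y gives 10>9]
(C,R,X): not NE [P2→Q gives 9>3]
(C,R,Y): not NE [P3→X gives 8>7]
(C,R,Z): not NE [P1→A gives 7>4; P2→Q gives 8>5; P3→X gives 8>3]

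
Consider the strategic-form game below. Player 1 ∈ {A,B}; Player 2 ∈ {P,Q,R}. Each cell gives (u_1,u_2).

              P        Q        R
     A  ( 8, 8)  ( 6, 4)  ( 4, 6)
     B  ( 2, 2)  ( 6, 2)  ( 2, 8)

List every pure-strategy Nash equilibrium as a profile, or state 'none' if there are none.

NE set: (A,P)

(A,P): NE
(A,Q): not NE [P2→P gives 8>4]
(A,R): not NE [P2→P gives 8>6]
(B,P): not NE [P1→A gives 8>2; P2→R gives 8>2]
(B,Q): not NE [P2→R gives 8>2]
(B,R): not NE [P1→A gives 4>2]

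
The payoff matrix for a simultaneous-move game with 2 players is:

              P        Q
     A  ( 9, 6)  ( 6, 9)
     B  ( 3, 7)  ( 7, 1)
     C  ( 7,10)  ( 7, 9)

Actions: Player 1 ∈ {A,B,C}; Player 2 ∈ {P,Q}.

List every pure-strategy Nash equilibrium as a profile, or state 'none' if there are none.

PSNE: ∅

(A,P): not NE [P2→Q gives 9>6]
(A,Q): not NE [P1→C gives 7>6]
(B,P): not NE [P1→A gives 9>3]
(B,Q): not NE [P2→P gives 7>1]
(C,P): not NE [P1→A gives 9>7]
(C,Q): not NE [P2→P gives 10>9]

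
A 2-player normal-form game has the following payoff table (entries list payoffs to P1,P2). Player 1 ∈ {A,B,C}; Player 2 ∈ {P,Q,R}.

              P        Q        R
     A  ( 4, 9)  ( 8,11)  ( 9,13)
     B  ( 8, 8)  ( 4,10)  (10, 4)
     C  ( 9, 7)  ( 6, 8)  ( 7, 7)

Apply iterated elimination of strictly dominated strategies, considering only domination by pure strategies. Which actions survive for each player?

Survivors P1:{A,B} P2:{Q,R}

P2 drop P (Q beats it: A:11>9 B:10>8 C:8>7)
P1 drop C (A beats it: Q:8>6 R:9>7)
P1→{A,B} P2→{Q,R}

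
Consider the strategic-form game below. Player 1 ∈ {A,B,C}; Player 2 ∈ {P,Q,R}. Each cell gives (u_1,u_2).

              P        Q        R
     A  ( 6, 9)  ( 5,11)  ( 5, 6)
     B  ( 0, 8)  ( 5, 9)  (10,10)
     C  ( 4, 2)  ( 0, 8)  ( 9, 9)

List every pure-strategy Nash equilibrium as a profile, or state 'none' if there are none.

(A,P): not NE [P2→Q gives 11>9]
(A,Q): NE
(A,R): not NE [P1→B gives 10>5; P2→Q gives 11>6]
(B,P): not NE [P1→A gives 6>0; P2→R gives 10>8]
(B,Q): not NE [P2→R gives 10>9]
(B,R): NE
(C,P): not NE [P1→A gives 6>4; P2→R gives 9>2]
(C,Q): not NE [P1→B gives 5>0; P2→R gives 9>8]
(C,R): not NE [P1→B gives 10>9]

PSNE = {(A,Q), (B,R)}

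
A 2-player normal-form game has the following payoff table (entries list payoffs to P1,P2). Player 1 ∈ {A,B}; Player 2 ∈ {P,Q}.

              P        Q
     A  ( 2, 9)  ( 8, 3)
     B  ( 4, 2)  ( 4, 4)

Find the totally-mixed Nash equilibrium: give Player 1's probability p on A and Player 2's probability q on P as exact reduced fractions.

(p,q) = (1/4, 2/3)

P1 indiff ⇒ q·2+(1-q)·8 = q·4+(1-q)·4 ⇒ q(-2) = (1-q)(-4) ⇒ q = 2/3
P2 indiff ⇒ p·9+(1-p)·2 = p·3+(1-p)·4 ⇒ p(6) = (1-p)(2) ⇒ p = 1/4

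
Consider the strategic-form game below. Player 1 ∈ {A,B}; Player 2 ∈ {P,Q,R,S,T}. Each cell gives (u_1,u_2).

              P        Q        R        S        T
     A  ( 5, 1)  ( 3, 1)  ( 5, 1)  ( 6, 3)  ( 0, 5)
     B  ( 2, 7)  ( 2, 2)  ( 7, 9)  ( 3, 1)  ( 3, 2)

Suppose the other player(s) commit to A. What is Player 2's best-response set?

u_2(P vs A) = 1
u_2(Q vs A) = 1
u_2(R vs A) = 1
u_2(S vs A) = 3
u_2(T vs A) = 5
max payoff 5 at {T}

BR_2 = {T}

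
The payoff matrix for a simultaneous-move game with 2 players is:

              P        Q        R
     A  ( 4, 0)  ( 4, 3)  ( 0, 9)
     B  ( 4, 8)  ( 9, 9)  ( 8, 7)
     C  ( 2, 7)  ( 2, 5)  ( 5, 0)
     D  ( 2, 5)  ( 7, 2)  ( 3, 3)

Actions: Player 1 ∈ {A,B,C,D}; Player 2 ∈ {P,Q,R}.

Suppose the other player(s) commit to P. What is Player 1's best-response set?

P1 best: {A,B}

u_1(A vs P) = 4
u_1(B vs P) = 4
u_1(C vs P) = 2
u_1(D vs P) = 2
max payoff 4 at {A,B}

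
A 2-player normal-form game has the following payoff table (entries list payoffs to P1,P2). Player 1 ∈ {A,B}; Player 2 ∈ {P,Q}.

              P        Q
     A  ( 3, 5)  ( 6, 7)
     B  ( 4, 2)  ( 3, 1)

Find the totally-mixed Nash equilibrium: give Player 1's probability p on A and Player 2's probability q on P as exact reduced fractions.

(p,q) = (1/3, 3/4)

P1 indiff ⇒ q·3+(1-q)·6 = q·4+(1-q)·3 ⇒ q(-1) = (1-q)(-3) ⇒ q = 3/4
P2 indiff ⇒ p·5+(1-p)·2 = p·7+(1-p)·1 ⇒ p(-2) = (1-p)(-1) ⇒ p = 1/3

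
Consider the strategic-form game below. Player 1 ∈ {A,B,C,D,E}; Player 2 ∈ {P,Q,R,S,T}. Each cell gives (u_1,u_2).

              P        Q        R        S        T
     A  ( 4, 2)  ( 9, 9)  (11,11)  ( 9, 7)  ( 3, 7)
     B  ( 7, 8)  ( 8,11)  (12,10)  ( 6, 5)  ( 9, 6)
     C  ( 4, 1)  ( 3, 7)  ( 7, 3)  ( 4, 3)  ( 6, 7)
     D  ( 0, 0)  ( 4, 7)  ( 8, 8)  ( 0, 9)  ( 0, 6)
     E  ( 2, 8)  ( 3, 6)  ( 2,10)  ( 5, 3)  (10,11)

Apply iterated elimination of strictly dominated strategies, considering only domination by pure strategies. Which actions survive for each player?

P1 drop C (B beats it: P:7>4 Q:8>3 R:12>7 S:6>4 T:9>6)
P1 drop D (A beats it: P:4>0 Q:9>4 R:11>8 S:9>0 T:3>0)
P2 drop P (R beats it: A:11>2 B:10>8 E:10>8)
P2 drop S (Q beats it: A:9>7 B:11>5 E:6>3)
P1→{A,B,E} P2→{Q,R,T}

IESDS → P1:{A,B,E} P2:{Q,R,T}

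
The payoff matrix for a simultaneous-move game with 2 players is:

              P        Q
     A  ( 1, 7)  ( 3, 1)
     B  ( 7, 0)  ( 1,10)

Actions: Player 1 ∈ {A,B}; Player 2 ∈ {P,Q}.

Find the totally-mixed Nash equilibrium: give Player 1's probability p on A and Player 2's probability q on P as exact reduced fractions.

P1 indiff ⇒ q·1+(1-q)·3 = q·7+(1-q)·1 ⇒ q(-6) = (1-q)(-2) ⇒ q = 1/4
P2 indiff ⇒ p·7+(1-p)·0 = p·1+(1-p)·10 ⇒ p(6) = (1-p)(10) ⇒ p = 5/8

P1 mixes 5/8 on A; P2 mixes 1/4 on P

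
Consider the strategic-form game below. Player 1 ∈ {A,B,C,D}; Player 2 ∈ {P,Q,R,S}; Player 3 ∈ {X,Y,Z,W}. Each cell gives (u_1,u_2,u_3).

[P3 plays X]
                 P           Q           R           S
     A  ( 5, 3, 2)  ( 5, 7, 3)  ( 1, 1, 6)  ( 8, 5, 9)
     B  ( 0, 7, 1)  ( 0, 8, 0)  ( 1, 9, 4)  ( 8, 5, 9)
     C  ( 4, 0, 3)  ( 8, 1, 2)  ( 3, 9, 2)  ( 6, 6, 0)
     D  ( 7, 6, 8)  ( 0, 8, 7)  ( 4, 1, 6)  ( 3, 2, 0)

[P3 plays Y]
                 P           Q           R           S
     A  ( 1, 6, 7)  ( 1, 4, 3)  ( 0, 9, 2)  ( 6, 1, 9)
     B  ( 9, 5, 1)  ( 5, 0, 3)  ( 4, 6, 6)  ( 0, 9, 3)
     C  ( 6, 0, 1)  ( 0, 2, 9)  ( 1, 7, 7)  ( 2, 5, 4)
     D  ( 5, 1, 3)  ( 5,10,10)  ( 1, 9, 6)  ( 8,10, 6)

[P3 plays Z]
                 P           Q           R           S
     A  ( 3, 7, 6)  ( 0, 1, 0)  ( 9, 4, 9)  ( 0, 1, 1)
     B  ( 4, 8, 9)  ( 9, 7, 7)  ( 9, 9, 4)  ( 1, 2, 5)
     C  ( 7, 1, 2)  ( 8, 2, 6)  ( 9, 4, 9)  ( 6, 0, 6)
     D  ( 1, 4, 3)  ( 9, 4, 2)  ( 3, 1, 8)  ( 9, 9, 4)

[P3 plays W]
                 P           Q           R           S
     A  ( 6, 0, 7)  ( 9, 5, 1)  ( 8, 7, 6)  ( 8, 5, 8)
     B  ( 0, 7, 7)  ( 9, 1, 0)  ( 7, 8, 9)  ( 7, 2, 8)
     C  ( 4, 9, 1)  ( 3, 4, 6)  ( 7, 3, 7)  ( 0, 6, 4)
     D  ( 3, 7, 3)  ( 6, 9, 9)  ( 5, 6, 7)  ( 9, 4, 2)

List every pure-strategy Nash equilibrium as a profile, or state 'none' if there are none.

(A,P,X): not NE [P1→D gives 7>5; P2→Q gives 7>3; P3→W gives 7>2]
(A,P,Y): not NE [P1→B gives 9>1; P2→R gives 9>6]
(A,P,Z): not NE [P1→C gives 7>3; P3→W gives 7>6]
(A,P,W): not NE [P2→R gives 7>0]
(A,Q,X): not NE [P1→C gives 8>5]
(A,Q,Y): not NE [P1→D gives 5>1; P2→R gives 9>4]
(A,Q,Z): not NE [P1→D gives 9>0; P2→P gives 7>1; P3→Y gives 3>0]
(A,Q,W): not NE [P2→R gives 7>5; P3→Y gives 3>1]
(A,R,X): not NE [P1→D gives 4>1; P2→Q gives 7>1; P3→Z gives 9>6]
(A,R,Y): not NE [P1→B gives 4>0; P3→Z gives 9>2]
(A,R,Z): not NE [P2→P gives 7>4]
(A,R,W): not NE [P3→Z gives 9>6]
(A,S,X): not NE [P2→Q gives 7>5]
(A,S,Y): not NE [P1→D gives 8>6; P2→R gives 9>1]
(A,S,Z): not NE [P1→D gives 9>0; P2→P gives 7>1; P3→Y gives 9>1]
(A,S,W): not NE [P1→D gives 9>8; P2→R gives 7>5; P3→Y gives 9>8]
(B,P,X): not NE [P1→D gives 7>0; P2→R gives 9>7; P3→Z gives 9>1]
(B,P,Y): not NE [P2→S gives 9>5; P3→Z gives 9>1]
(B,P,Z): not NE [P1→C gives 7>4; P2→R gives 9>8]
(B,P,W): not NE [P1→A gives 6>0; P2→R gives 8>7; P3→Z gives 9>7]
(B,Q,X): not NE [P1→C gives 8>0; P2→R gives 9>8; P3→Z gives 7>0]
(B,Q,Y): not NE [P2→S gives 9>0; P3→Z gives 7>3]
(B,Q,Z): not NE [P2→R gives 9>7]
(B,Q,W): not NE [P2→R gives 8>1; P3→Z gives 7>0]
(B,R,X): not NE [P1→D gives 4>1; P3→W gives 9>4]
(B,R,Y): not NE [P2→S gives 9>6; P3→W gives 9>6]
(B,R,Z): not NE [P3→W gives 9>4]
(B,R,W): not NE [P1→A gives 8>7]
(B,S,X): not NE [P2→R gives 9>5]
(B,S,Y): not NE [P1→D gives 8>0; P3→X gives 9>3]
(B,S,Z): not NE [P1→D gives 9>1; P2→R gives 9>2; P3→X gives 9>5]
(B,S,W): not NE [P1→D gives 9>7; P2→R gives 8>2; P3→X gives 9>8]
(C,P,X): not NE [P1→D gives 7>4; P2→R gives 9>0]
(C,P,Y): not NE [P1→B gives 9>6; P2→R gives 7>0; P3→X gives 3>1]
(C,P,Z): not NE [P2→R gives 4>1; P3→X gives 3>2]
(C,P,W): not NE [P1→A gives 6>4; P3→X gives 3>1]
(C,Q,X): not NE [P2→R gives 9>1; P3→Y gives 9>2]
(C,Q,Y): not NE [P1→D gives 5>0; P2→R gives 7>2]
(C,Q,Z): not NE [P1→D gives 9>8; P2→R gives 4>2; P3→Y gives 9>6]
(C,Q,W): not NE [P1→B gives 9>3; P2→P gives 9>4; P3→Y gives 9>6]
(C,R,X): not NE [P1→D gives 4>3; P3→Z gives 9>2]
(C,R,Y): not NE [P1→B gives 4>1; P3→Z gives 9>7]
(C,R,Z): NE
(C,R,W): not NE [P1→A gives 8>7; P2→P gives 9>3; P3→Z gives 9>7]
(C,S,X): not NE [P1→B gives 8>6; P2→R gives 9>6; P3→Z gives 6>0]
(C,S,Y): not NE [P1→D gives 8>2; P2→R gives 7>5; P3→Z gives 6>4]
(C,S,Z): not NE [P1→D gives 9>6; P2→R gives 4>0]
(C,S,W): not NE [P1→D gives 9>0; P2→P gives 9>6; P3→Z gives 6>4]
(D,P,X): not NE [P2→Q gives 8>6]
(D,P,Y): not NE [P1→B gives 9>5; P2→S gives 10>1; P3→X gives 8>3]
(D,P,Z): not NE [P1→C gives 7>1; P2→S gives 9>4; P3→X gives 8>3]
(D,P,W): not NE [P1→A gives 6>3; P2→Q gives 9>7; P3→X gives 8>3]
(D,Q,X): not NE [P1→C gives 8>0; P3→Y gives 10>7]
(D,Q,Y): NE
(D,Q,Z): not NE [P2→S gives 9>4; P3→Y gives 10>2]
(D,Q,W): not NE [P1→B gives 9>6; P3→Y gives 10>9]
(D,R,X): not NE [P2→Q gives 8>1; P3→Z gives 8>6]
(D,R,Y): not NE [P1→B gives 4>1; P2→S gives 10>9; P3→Z gives 8>6]
(D,R,Z): not NE [P1→C gives 9>3; P2→S gives 9>1]
(D,R,W): not NE [P1→A gives 8>5; P2→Q gives 9>6; P3→Z gives 8>7]
(D,S,X): not NE [P1→B gives 8>3; P2→Q gives 8>2; P3→Y gives 6>0]
(D,S,Y): NE
(D,S,Z): not NE [P3→Y gives 6>4]
(D,S,W): not NE [P2→Q gives 9>4; P3→Y gives 6>2]

PSNE = {(C,R,Z), (D,Q,Y), (D,S,Y)}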